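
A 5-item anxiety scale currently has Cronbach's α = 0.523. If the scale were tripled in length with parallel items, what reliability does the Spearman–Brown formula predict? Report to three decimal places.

predicted reliability = 0.767

Length factor m = 3
α' = m·α / (1 + (m−1)·α)
   = 3 × 0.523 / (1 + (3 − 1) × 0.523)
   = 1.5690 / 2.0460 = 0.767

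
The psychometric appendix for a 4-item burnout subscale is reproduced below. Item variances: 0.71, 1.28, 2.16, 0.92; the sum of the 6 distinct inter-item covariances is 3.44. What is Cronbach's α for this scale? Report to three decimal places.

Cronbach's α = 0.768

Σσ²ᵢ = 0.71 + 1.28 + 2.16 + 0.92 = 5.07
Sum of distinct covariances = 3.44
σ²_T = Σσ²ᵢ + 2·Σcov = 5.07 + 2 × 3.44 = 11.95
α = (4/3)·(1 − 5.07/11.95) = 0.768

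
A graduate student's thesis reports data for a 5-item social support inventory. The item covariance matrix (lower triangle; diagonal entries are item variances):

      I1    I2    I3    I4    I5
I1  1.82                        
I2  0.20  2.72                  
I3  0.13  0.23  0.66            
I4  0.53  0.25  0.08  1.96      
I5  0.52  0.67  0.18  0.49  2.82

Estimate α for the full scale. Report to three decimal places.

α = 0.496

Σσᵢ² = 1.82 + 2.72 + 0.66 + 1.96 + 2.82 = 9.98
Sum of off-diagonal covariances = 3.28
Var(T) = 9.98 + 2 × 3.28 = 16.54
α = (k/(k−1))·(1 − Σσᵢ²/Var(T)) = (5/4)·(1 − 9.98/16.54) = 0.496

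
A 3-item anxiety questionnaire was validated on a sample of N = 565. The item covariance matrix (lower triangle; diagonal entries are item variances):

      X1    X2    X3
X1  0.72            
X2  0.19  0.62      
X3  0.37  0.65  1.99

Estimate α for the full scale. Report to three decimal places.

α = 0.631

Σσ²ᵢ = 0.72 + 0.62 + 1.99 = 3.33
Sum of off-diagonal covariances = 1.21
Var(T) = 3.33 + 2 × 1.21 = 5.75
α = (k/(k−1))·(1 − Σσ²ᵢ/Var(T)) = (3/2)·(1 − 3.33/5.75) = 0.631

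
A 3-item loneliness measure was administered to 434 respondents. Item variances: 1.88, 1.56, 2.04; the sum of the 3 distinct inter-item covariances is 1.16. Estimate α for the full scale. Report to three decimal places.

α = 0.446

sum of item variances = 1.88 + 1.56 + 2.04 = 5.48
Sum of distinct covariances = 1.16
Var(T) = sum of item variances + 2·Σcov = 5.48 + 2 × 1.16 = 7.80
α = (3/2)·(1 − 5.48/7.80) = 0.446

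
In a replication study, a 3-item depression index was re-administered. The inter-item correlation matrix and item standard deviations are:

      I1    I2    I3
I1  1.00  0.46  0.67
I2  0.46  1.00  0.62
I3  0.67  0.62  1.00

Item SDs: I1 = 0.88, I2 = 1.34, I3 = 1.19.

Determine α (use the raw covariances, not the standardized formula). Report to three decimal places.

Σσ²ᵢ = 0.88² + 1.34² + 1.19² = 3.9861
Covariances σ_ij = r_ij · s_i · s_j:
  σ(I1,I2) = 0.46 × 0.88 × 1.34 = 0.5424
  σ(I1,I3) = 0.67 × 0.88 × 1.19 = 0.7016
  σ(I2,I3) = 0.62 × 1.34 × 1.19 = 0.9887
σ²_T = Σσ²ᵢ + 2·Σσ_ij = 3.9861 + 2 × 2.2327 = 8.4515
α = (3/2)·(1 − 3.9861/8.4515) = 0.793

α = 0.793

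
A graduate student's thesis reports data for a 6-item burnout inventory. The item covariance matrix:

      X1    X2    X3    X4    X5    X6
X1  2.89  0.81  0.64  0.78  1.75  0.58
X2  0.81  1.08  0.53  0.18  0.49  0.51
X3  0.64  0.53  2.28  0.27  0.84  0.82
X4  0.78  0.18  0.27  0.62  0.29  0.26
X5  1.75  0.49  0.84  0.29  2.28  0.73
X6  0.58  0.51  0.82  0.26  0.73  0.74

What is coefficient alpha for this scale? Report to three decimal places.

ΣVar(i) = 2.89 + 1.08 + 2.28 + 0.62 + 2.28 + 0.74 = 9.89
Sum of the distinct covariances = 9.48
σ²_T = 9.89 + 2 × 9.48 = 28.85
α = (k/(k−1))·(1 − ΣVar(i)/σ²_T) = (6/5)·(1 − 9.89/28.85) = 0.789

α = 0.789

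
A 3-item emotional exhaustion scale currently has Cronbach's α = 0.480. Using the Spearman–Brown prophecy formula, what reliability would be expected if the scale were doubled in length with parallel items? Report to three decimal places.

predicted reliability = 0.649

Length factor m = 2
α' = m·α / (1 + (m−1)·α)
   = 2 × 0.480 / (1 + (2 − 1) × 0.480)
   = 0.9600 / 1.4800 = 0.649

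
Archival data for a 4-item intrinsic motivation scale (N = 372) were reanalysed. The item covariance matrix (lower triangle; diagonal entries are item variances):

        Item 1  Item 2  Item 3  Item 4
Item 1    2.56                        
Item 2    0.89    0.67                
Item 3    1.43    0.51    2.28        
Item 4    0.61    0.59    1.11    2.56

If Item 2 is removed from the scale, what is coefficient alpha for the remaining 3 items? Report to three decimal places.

coefficient alpha = 0.690

Remaining items: Item 1, Item 3, Item 4 (k = 3).
Σσᵢ² = 2.56 + 2.28 + 2.56 = 7.40
σ²_total = 7.40 + 2 × 3.15 = 13.70
α (item deleted) = (3/2)·(1 − 7.40/13.70) = 0.690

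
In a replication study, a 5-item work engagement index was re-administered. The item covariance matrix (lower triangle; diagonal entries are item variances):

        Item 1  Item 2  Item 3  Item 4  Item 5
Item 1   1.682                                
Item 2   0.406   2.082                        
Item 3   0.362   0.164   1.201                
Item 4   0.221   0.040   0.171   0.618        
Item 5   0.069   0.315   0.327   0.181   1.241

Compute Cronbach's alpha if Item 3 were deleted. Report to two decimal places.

Cronbach's alpha = 0.41

Remaining items: Item 1, Item 2, Item 4, Item 5 (k = 4).
ΣVar(i) = 1.682 + 2.082 + 0.618 + 1.241 = 5.623
σ²_total = 5.623 + 2 × 1.232 = 8.087
α (item deleted) = (4/3)·(1 − 5.623/8.087) = 0.41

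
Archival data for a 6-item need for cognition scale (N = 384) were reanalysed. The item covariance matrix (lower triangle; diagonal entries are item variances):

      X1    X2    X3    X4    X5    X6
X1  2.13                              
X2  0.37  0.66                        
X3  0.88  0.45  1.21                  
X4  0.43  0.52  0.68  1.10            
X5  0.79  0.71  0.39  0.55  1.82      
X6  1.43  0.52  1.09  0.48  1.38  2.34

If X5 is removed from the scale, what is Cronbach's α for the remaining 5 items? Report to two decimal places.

Cronbach's α = 0.81

Remaining items: X1, X2, X3, X4, X6 (k = 5).
Σσ²ᵢ = 2.13 + 0.66 + 1.21 + 1.10 + 2.34 = 7.44
total variance = 7.44 + 2 × 6.85 = 21.14
α (item deleted) = (5/4)·(1 − 7.44/21.14) = 0.81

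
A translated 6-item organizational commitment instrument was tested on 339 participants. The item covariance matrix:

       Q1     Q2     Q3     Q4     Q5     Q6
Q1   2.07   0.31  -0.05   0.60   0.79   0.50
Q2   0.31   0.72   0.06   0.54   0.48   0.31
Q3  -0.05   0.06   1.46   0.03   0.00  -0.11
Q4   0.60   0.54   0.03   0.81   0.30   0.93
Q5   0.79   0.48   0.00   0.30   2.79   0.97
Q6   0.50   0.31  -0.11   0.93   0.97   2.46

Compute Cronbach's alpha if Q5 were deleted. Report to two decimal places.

α = 0.57

Remaining items: Q1, Q2, Q3, Q4, Q6 (k = 5).
Σσᵢ² = 2.07 + 0.72 + 1.46 + 0.81 + 2.46 = 7.52
total variance = 7.52 + 2 × 3.12 = 13.76
α (item deleted) = (5/4)·(1 − 7.52/13.76) = 0.57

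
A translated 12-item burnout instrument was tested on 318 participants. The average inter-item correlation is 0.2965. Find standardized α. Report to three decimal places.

standardized α = 0.835

Standardized α = k·r̄ / (1 + (k−1)·r̄) = 12 × 0.2965 / (1 + 11 × 0.2965)
  = 3.5580 / 4.2615 = 0.835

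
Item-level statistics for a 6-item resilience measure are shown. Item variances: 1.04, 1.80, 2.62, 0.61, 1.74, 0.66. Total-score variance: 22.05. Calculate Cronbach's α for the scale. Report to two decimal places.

Cronbach's α = 0.74

Σσᵢ² = 1.04 + 1.80 + 2.62 + 0.61 + 1.74 + 0.66 = 8.47
α = (k/(k−1))·(1 − Σσᵢ²/σ²_T) = (6/5)·(1 − 8.47/22.05) = 0.74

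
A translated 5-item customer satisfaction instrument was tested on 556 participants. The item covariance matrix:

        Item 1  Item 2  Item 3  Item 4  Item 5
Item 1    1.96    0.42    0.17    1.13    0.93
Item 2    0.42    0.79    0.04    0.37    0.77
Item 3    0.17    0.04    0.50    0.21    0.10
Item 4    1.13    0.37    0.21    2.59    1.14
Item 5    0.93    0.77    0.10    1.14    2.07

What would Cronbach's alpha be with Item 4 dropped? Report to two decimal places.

Remaining items: Item 1, Item 2, Item 3, Item 5 (k = 4).
Σσᵢ² = 1.96 + 0.79 + 0.50 + 2.07 = 5.32
Var(T) = 5.32 + 2 × 2.43 = 10.18
α (item deleted) = (4/3)·(1 − 5.32/10.18) = 0.64

α = 0.64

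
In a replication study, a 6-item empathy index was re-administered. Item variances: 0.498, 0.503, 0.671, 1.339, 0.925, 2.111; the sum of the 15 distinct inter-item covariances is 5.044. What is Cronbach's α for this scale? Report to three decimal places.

sum of item variances = 0.498 + 0.503 + 0.671 + 1.339 + 0.925 + 2.111 = 6.047
Sum of distinct covariances = 5.044
σ²_total = sum of item variances + 2·Σcov = 6.047 + 2 × 5.044 = 16.135
α = (6/5)·(1 − 6.047/16.135) = 0.750

α = 0.750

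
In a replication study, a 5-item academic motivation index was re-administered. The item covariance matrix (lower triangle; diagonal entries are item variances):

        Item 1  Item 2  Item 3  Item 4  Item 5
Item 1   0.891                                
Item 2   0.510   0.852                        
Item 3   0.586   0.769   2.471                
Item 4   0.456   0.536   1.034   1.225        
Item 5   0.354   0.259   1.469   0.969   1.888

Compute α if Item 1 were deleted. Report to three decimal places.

α = 0.814

Remaining items: Item 2, Item 3, Item 4, Item 5 (k = 4).
Σσᵢ² = 0.852 + 2.471 + 1.225 + 1.888 = 6.436
total variance = 6.436 + 2 × 5.036 = 16.508
α (item deleted) = (4/3)·(1 − 6.436/16.508) = 0.814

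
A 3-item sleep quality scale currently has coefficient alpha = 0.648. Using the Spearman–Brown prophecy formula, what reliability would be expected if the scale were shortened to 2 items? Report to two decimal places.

Length factor m = 2/3 = 0.6667
α' = m·α / (1 − (1−m)·α)
   = 2/3 × 0.648 / (1 − (1 − 2/3) × 0.648)
   = 0.4320 / 0.7840 = 0.55

predicted reliability = 0.55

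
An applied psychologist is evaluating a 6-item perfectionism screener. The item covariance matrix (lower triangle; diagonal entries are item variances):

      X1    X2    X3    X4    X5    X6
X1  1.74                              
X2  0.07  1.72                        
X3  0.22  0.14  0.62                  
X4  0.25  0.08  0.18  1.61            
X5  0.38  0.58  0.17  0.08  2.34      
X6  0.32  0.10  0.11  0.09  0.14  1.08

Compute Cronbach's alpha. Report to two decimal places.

α = 0.47

sum of item variances = 1.74 + 1.72 + 0.62 + 1.61 + 2.34 + 1.08 = 9.11
Σ_{i<j} σ_ij = 2.91
σ²_total = 9.11 + 2 × 2.91 = 14.93
α = (k/(k−1))·(1 − sum of item variances/σ²_total) = (6/5)·(1 − 9.11/14.93) = 0.47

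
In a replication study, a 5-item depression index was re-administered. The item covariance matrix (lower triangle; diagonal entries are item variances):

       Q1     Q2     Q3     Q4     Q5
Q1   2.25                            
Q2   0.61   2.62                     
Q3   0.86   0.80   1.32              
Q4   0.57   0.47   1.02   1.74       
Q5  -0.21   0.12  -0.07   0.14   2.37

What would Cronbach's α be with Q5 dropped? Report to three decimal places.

α = 0.696

Remaining items: Q1, Q2, Q3, Q4 (k = 4).
Σσ²ᵢ = 2.25 + 2.62 + 1.32 + 1.74 = 7.93
total variance = 7.93 + 2 × 4.33 = 16.59
α (item deleted) = (4/3)·(1 − 7.93/16.59) = 0.696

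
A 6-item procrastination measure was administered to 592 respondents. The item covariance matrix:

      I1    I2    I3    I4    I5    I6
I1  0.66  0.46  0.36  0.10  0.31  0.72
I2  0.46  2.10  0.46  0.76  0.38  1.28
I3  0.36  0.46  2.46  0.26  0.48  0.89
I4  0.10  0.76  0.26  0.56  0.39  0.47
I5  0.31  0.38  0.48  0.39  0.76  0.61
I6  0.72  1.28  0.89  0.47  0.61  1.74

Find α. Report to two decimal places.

sum of item variances = 0.66 + 2.10 + 2.46 + 0.56 + 0.76 + 1.74 = 8.28
Sum of off-diagonal covariances = 7.93
Var(T) = 8.28 + 2 × 7.93 = 24.14
α = (k/(k−1))·(1 − sum of item variances/Var(T)) = (6/5)·(1 − 8.28/24.14) = 0.79

α = 0.79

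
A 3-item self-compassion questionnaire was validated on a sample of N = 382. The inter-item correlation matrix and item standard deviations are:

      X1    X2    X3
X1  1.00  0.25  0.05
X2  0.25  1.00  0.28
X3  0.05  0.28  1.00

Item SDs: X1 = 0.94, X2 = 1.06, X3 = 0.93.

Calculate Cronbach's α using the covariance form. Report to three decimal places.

Σσ²ᵢ = 0.94² + 1.06² + 0.93² = 2.8721
Covariances σ_ij = r_ij · s_i · s_j:
  σ(X1,X2) = 0.25 × 0.94 × 1.06 = 0.2491
  σ(X1,X3) = 0.05 × 0.94 × 0.93 = 0.0437
  σ(X2,X3) = 0.28 × 1.06 × 0.93 = 0.2760
σ²_T = Σσ²ᵢ + 2·Σσ_ij = 2.8721 + 2 × 0.5688 = 4.0097
α = (3/2)·(1 − 2.8721/4.0097) = 0.426

α = 0.426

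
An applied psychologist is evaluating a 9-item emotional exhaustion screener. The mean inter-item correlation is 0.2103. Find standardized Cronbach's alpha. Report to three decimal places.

α = 0.706

Standardized α = k·r̄ / (1 + (k−1)·r̄) = 9 × 0.2103 / (1 + 8 × 0.2103)
  = 1.8927 / 2.6824 = 0.706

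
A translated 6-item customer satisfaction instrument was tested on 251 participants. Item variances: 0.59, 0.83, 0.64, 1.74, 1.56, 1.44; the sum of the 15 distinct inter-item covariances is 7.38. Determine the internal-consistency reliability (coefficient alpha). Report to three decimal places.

Σσᵢ² = 0.59 + 0.83 + 0.64 + 1.74 + 1.56 + 1.44 = 6.80
Sum of distinct covariances = 7.38
total variance = Σσᵢ² + 2·Σcov = 6.80 + 2 × 7.38 = 21.56
α = (6/5)·(1 − 6.80/21.56) = 0.822

α = 0.822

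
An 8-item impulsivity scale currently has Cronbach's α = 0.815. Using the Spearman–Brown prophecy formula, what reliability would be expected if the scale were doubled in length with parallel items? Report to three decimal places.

Length factor m = 2
α' = m·α / (1 + (m−1)·α)
   = 2 × 0.815 / (1 + (2 − 1) × 0.815)
   = 1.6300 / 1.8150 = 0.898

predicted reliability = 0.898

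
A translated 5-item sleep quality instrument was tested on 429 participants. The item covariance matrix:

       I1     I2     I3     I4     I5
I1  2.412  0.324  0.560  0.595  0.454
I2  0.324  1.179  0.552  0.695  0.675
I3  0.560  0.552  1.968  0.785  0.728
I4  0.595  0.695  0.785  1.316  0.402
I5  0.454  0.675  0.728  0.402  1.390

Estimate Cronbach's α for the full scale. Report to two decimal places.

Σσᵢ² = 2.412 + 1.179 + 1.968 + 1.316 + 1.390 = 8.265
Σ_{i<j} σ_ij = 5.770
Var(T) = 8.265 + 2 × 5.770 = 19.805
α = (k/(k−1))·(1 − Σσᵢ²/Var(T)) = (5/4)·(1 − 8.265/19.805) = 0.73

α = 0.73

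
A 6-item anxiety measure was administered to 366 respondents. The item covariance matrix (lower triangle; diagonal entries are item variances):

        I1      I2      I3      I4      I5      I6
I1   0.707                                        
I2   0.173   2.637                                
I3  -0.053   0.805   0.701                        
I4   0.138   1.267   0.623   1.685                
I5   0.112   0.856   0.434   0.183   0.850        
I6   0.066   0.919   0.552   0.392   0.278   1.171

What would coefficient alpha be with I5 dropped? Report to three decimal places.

Remaining items: I1, I2, I3, I4, I6 (k = 5).
Σσᵢ² = 0.707 + 2.637 + 0.701 + 1.685 + 1.171 = 6.901
total variance = 6.901 + 2 × 4.882 = 16.665
α (item deleted) = (5/4)·(1 − 6.901/16.665) = 0.732

α = 0.732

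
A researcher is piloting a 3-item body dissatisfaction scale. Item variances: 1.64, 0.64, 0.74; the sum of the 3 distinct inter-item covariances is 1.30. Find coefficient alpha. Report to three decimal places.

coefficient alpha = 0.694

Σσ²ᵢ = 1.64 + 0.64 + 0.74 = 3.02
Sum of distinct covariances = 1.30
Var(T) = Σσ²ᵢ + 2·Σcov = 3.02 + 2 × 1.30 = 5.62
α = (3/2)·(1 − 3.02/5.62) = 0.694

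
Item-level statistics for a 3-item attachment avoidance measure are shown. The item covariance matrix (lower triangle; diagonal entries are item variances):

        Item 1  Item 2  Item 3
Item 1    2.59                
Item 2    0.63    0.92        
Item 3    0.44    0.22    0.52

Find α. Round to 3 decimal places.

Σσᵢ² = 2.59 + 0.92 + 0.52 = 4.03
Sum of the distinct covariances = 1.29
σ²_T = 4.03 + 2 × 1.29 = 6.61
α = (k/(k−1))·(1 − Σσᵢ²/σ²_T) = (3/2)·(1 − 4.03/6.61) = 0.585

α = 0.585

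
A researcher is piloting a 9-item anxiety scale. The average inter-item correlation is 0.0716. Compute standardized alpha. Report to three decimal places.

Standardized α = k·r̄ / (1 + (k−1)·r̄) = 9 × 0.0716 / (1 + 8 × 0.0716)
  = 0.6444 / 1.5728 = 0.410

standardized alpha = 0.410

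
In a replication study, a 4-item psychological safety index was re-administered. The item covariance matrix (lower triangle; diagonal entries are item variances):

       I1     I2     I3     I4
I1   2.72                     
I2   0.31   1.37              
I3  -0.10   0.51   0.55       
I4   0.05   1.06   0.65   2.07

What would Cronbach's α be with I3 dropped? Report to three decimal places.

α = 0.473

Remaining items: I1, I2, I4 (k = 3).
Σσ²ᵢ = 2.72 + 1.37 + 2.07 = 6.16
σ²_T = 6.16 + 2 × 1.42 = 9.00
α (item deleted) = (3/2)·(1 − 6.16/9.00) = 0.473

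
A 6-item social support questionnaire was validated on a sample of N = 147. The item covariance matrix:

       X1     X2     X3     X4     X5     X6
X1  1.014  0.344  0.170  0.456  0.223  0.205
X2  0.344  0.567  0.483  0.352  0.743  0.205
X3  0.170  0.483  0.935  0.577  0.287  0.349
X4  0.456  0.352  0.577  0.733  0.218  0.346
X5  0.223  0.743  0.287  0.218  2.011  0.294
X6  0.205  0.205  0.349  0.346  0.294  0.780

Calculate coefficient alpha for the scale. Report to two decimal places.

sum of item variances = 1.014 + 0.567 + 0.935 + 0.733 + 2.011 + 0.780 = 6.040
Sum of the distinct covariances = 5.252
total variance = 6.040 + 2 × 5.252 = 16.544
α = (k/(k−1))·(1 − sum of item variances/total variance) = (6/5)·(1 − 6.040/16.544) = 0.76

coefficient alpha = 0.76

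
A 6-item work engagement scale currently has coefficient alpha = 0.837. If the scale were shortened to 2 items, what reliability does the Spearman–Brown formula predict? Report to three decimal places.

Length factor m = 2/6 = 0.3333
α' = m·α / (1 − (1−m)·α)
   = 2/6 × 0.837 / (1 − (1 − 2/6) × 0.837)
   = 0.2790 / 0.4420 = 0.631

predicted reliability = 0.631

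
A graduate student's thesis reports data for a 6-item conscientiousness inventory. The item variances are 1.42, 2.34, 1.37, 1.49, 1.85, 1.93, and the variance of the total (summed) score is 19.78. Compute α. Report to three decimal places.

α = 0.569

Σσ²ᵢ = 1.42 + 2.34 + 1.37 + 1.49 + 1.85 + 1.93 = 10.40
α = (k/(k−1))·(1 − Σσ²ᵢ/σ²_T) = (6/5)·(1 − 10.40/19.78) = 0.569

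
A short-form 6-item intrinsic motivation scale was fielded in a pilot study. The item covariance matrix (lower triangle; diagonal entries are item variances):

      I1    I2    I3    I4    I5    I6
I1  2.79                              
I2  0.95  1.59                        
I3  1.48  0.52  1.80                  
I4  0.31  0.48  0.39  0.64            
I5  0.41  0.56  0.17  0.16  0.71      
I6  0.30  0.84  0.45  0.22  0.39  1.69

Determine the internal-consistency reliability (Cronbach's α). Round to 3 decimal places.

sum of item variances = 2.79 + 1.59 + 1.80 + 0.64 + 0.71 + 1.69 = 9.22
Sum of the distinct covariances = 7.63
σ²_total = 9.22 + 2 × 7.63 = 24.48
α = (k/(k−1))·(1 − sum of item variances/σ²_total) = (6/5)·(1 − 9.22/24.48) = 0.748

α = 0.748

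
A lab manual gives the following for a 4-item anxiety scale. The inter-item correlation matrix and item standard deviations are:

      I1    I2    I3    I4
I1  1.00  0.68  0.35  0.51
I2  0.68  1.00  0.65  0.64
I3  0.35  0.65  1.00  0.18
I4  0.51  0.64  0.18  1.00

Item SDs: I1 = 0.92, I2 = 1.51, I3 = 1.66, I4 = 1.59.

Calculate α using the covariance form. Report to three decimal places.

Σσ²ᵢ = 0.92² + 1.51² + 1.66² + 1.59² = 8.4102
Covariances σ_ij = r_ij · s_i · s_j:
  σ(I1,I2) = 0.68 × 0.92 × 1.51 = 0.9447
  σ(I1,I3) = 0.35 × 0.92 × 1.66 = 0.5345
  σ(I1,I4) = 0.51 × 0.92 × 1.59 = 0.7460
  σ(I2,I3) = 0.65 × 1.51 × 1.66 = 1.6293
  σ(I2,I4) = 0.64 × 1.51 × 1.59 = 1.5366
  σ(I3,I4) = 0.18 × 1.66 × 1.59 = 0.4751
σ²_T = Σσ²ᵢ + 2·Σσ_ij = 8.4102 + 2 × 5.8662 = 20.1426
α = (4/3)·(1 − 8.4102/20.1426) = 0.777

α = 0.777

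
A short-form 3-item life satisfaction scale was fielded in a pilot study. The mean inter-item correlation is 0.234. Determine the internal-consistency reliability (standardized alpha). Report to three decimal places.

α = 0.478

Standardized α = k·r̄ / (1 + (k−1)·r̄) = 3 × 0.234 / (1 + 2 × 0.234)
  = 0.7020 / 1.4680 = 0.478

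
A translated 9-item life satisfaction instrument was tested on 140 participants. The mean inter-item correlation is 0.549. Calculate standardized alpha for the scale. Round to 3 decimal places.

Standardized α = k·r̄ / (1 + (k−1)·r̄) = 9 × 0.549 / (1 + 8 × 0.549)
  = 4.9410 / 5.3920 = 0.916

α = 0.916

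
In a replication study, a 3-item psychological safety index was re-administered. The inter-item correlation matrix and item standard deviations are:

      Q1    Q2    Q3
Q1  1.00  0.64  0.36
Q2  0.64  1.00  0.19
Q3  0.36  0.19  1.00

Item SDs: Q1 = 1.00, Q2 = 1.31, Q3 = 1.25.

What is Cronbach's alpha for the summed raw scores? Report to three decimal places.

Σσ²ᵢ = 1.00² + 1.31² + 1.25² = 4.2786
Covariances σ_ij = r_ij · s_i · s_j:
  σ(Q1,Q2) = 0.64 × 1.00 × 1.31 = 0.8384
  σ(Q1,Q3) = 0.36 × 1.00 × 1.25 = 0.4500
  σ(Q2,Q3) = 0.19 × 1.31 × 1.25 = 0.3111
σ²_T = Σσ²ᵢ + 2·Σσ_ij = 4.2786 + 2 × 1.5995 = 7.4776
α = (3/2)·(1 − 4.2786/7.4776) = 0.642

Cronbach's alpha = 0.642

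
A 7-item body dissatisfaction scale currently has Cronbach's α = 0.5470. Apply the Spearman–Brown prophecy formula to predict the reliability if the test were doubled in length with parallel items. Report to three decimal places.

Length factor m = 2
α' = m·α / (1 + (m−1)·α)
   = 2 × 0.5470 / (1 + (2 − 1) × 0.5470)
   = 1.0940 / 1.5470 = 0.707

predicted reliability = 0.707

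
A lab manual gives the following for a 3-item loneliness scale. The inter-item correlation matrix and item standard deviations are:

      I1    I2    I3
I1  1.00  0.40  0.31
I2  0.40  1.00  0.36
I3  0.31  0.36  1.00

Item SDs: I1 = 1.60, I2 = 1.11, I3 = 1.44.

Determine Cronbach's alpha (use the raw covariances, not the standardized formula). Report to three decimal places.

Σσ²ᵢ = 1.60² + 1.11² + 1.44² = 5.8657
Covariances σ_ij = r_ij · s_i · s_j:
  σ(I1,I2) = 0.40 × 1.60 × 1.11 = 0.7104
  σ(I1,I3) = 0.31 × 1.60 × 1.44 = 0.7142
  σ(I2,I3) = 0.36 × 1.11 × 1.44 = 0.5754
σ²_T = Σσ²ᵢ + 2·Σσ_ij = 5.8657 + 2 × 2.0000 = 9.8657
α = (3/2)·(1 − 5.8657/9.8657) = 0.608

Cronbach's alpha = 0.608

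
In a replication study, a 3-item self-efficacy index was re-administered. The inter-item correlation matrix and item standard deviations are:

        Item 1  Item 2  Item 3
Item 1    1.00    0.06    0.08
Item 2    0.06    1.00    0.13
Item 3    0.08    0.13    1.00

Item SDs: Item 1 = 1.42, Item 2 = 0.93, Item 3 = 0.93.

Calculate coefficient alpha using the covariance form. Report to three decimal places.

Σσ²ᵢ = 1.42² + 0.93² + 0.93² = 3.7462
Covariances σ_ij = r_ij · s_i · s_j:
  σ(Item 1,Item 2) = 0.06 × 1.42 × 0.93 = 0.0792
  σ(Item 1,Item 3) = 0.08 × 1.42 × 0.93 = 0.1056
  σ(Item 2,Item 3) = 0.13 × 0.93 × 0.93 = 0.1124
σ²_T = Σσ²ᵢ + 2·Σσ_ij = 3.7462 + 2 × 0.2972 = 4.3406
α = (3/2)·(1 − 3.7462/4.3406) = 0.205

α = 0.205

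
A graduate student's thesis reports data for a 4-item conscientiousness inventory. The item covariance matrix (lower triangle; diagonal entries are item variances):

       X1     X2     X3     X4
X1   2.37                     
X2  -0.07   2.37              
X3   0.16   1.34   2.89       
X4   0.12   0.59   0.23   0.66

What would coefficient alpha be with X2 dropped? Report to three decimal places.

α = 0.220

Remaining items: X1, X3, X4 (k = 3).
sum of item variances = 2.37 + 2.89 + 0.66 = 5.92
σ²_T = 5.92 + 2 × 0.51 = 6.94
α (item deleted) = (3/2)·(1 − 5.92/6.94) = 0.220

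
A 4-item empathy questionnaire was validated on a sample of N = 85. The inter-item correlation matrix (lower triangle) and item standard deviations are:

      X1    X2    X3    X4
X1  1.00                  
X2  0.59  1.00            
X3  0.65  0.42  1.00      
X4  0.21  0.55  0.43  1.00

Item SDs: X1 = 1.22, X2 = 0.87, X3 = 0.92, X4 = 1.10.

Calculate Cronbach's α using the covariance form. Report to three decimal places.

Σσ²ᵢ = 1.22² + 0.87² + 0.92² + 1.10² = 4.3017
Covariances σ_ij = r_ij · s_i · s_j:
  σ(X1,X2) = 0.59 × 1.22 × 0.87 = 0.6262
  σ(X1,X3) = 0.65 × 1.22 × 0.92 = 0.7296
  σ(X1,X4) = 0.21 × 1.22 × 1.10 = 0.2818
  σ(X2,X3) = 0.42 × 0.87 × 0.92 = 0.3362
  σ(X2,X4) = 0.55 × 0.87 × 1.10 = 0.5264
  σ(X3,X4) = 0.43 × 0.92 × 1.10 = 0.4352
σ²_T = Σσ²ᵢ + 2·Σσ_ij = 4.3017 + 2 × 2.9354 = 10.1725
α = (4/3)·(1 − 4.3017/10.1725) = 0.769

Cronbach's α = 0.769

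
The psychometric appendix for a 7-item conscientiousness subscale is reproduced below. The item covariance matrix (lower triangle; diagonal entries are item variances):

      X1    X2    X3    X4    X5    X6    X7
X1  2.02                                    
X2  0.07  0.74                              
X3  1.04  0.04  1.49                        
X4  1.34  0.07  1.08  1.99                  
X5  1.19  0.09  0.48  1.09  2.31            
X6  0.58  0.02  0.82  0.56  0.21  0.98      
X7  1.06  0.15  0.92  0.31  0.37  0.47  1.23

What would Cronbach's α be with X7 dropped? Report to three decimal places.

α = 0.775

Remaining items: X1, X2, X3, X4, X5, X6 (k = 6).
ΣVar(i) = 2.02 + 0.74 + 1.49 + 1.99 + 2.31 + 0.98 = 9.53
Var(T) = 9.53 + 2 × 8.68 = 26.89
α (item deleted) = (6/5)·(1 − 9.53/26.89) = 0.775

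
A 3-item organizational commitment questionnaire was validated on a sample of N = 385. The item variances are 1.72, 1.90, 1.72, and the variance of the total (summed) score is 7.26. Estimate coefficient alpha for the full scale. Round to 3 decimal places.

coefficient alpha = 0.397

Σσᵢ² = 1.72 + 1.90 + 1.72 = 5.34
α = (k/(k−1))·(1 − Σσᵢ²/σ²_total) = (3/2)·(1 − 5.34/7.26) = 0.397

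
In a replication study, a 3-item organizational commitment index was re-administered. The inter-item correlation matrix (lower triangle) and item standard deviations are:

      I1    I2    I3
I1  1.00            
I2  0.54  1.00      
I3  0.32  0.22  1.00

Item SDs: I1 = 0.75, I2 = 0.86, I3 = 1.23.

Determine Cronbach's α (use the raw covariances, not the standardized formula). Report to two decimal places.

α = 0.58

Σσ²ᵢ = 0.75² + 0.86² + 1.23² = 2.8150
Covariances σ_ij = r_ij · s_i · s_j:
  σ(I1,I2) = 0.54 × 0.75 × 0.86 = 0.3483
  σ(I1,I3) = 0.32 × 0.75 × 1.23 = 0.2952
  σ(I2,I3) = 0.22 × 0.86 × 1.23 = 0.2327
σ²_T = Σσ²ᵢ + 2·Σσ_ij = 2.8150 + 2 × 0.8762 = 4.5674
α = (3/2)·(1 − 2.8150/4.5674) = 0.58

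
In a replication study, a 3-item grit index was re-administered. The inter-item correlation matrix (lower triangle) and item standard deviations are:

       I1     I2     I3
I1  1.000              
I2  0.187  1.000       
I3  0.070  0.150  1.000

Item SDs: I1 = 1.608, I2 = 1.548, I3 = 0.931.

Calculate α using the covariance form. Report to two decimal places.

Σσ²ᵢ = 1.608² + 1.548² + 0.931² = 5.8487
Covariances σ_ij = r_ij · s_i · s_j:
  σ(I1,I2) = 0.187 × 1.608 × 1.548 = 0.4655
  σ(I1,I3) = 0.070 × 1.608 × 0.931 = 0.1048
  σ(I2,I3) = 0.150 × 1.548 × 0.931 = 0.2162
σ²_T = Σσ²ᵢ + 2·Σσ_ij = 5.8487 + 2 × 0.7865 = 7.4217
α = (3/2)·(1 − 5.8487/7.4217) = 0.32

α = 0.32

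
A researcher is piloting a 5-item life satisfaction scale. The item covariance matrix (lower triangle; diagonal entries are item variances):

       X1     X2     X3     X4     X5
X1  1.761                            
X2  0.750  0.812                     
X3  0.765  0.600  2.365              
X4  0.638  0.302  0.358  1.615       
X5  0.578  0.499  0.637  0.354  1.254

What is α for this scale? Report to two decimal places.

α = 0.73

Σσᵢ² = 1.761 + 0.812 + 2.365 + 1.615 + 1.254 = 7.807
Σ_{i<j} σ_ij = 5.481
σ²_T = 7.807 + 2 × 5.481 = 18.769
α = (k/(k−1))·(1 − Σσᵢ²/σ²_T) = (5/4)·(1 − 7.807/18.769) = 0.73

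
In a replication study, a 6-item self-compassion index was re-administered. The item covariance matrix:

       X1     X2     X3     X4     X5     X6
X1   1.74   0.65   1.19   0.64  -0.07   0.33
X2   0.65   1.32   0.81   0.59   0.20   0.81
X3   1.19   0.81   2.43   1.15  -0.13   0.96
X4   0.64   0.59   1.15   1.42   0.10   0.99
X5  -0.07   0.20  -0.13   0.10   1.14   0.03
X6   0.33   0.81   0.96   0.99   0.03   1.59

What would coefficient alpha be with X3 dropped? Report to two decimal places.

Remaining items: X1, X2, X4, X5, X6 (k = 5).
Σσᵢ² = 1.74 + 1.32 + 1.42 + 1.14 + 1.59 = 7.21
Var(T) = 7.21 + 2 × 4.27 = 15.75
α (item deleted) = (5/4)·(1 − 7.21/15.75) = 0.68

α = 0.68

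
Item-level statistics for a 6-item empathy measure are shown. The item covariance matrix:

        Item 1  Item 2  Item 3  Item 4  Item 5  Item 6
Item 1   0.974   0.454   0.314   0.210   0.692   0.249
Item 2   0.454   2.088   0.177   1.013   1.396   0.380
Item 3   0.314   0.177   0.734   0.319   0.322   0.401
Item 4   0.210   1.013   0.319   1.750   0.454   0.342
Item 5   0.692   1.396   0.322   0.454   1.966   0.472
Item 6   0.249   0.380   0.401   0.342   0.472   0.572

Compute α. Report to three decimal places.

α = 0.768

sum of item variances = 0.974 + 2.088 + 0.734 + 1.750 + 1.966 + 0.572 = 8.084
Σ_{i<j} σ_ij = 7.195
total variance = 8.084 + 2 × 7.195 = 22.474
α = (k/(k−1))·(1 − sum of item variances/total variance) = (6/5)·(1 − 8.084/22.474) = 0.768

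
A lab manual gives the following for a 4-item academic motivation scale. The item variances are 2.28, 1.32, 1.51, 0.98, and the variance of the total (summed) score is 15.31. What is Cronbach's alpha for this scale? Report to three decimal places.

Σσᵢ² = 2.28 + 1.32 + 1.51 + 0.98 = 6.09
α = (k/(k−1))·(1 − Σσᵢ²/total variance) = (4/3)·(1 − 6.09/15.31) = 0.803

α = 0.803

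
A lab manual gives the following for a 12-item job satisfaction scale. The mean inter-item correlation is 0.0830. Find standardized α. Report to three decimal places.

standardized α = 0.521

Standardized α = k·r̄ / (1 + (k−1)·r̄) = 12 × 0.0830 / (1 + 11 × 0.0830)
  = 0.9960 / 1.9130 = 0.521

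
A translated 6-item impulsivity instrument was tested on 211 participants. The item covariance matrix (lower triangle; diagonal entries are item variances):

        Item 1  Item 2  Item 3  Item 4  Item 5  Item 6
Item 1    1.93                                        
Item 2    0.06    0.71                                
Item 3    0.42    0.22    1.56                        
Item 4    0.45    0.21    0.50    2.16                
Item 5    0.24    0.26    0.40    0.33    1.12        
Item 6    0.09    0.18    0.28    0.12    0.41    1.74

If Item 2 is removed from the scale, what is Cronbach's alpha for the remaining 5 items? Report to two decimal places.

Remaining items: Item 1, Item 3, Item 4, Item 5, Item 6 (k = 5).
Σσᵢ² = 1.93 + 1.56 + 2.16 + 1.12 + 1.74 = 8.51
σ²_total = 8.51 + 2 × 3.24 = 14.99
α (item deleted) = (5/4)·(1 − 8.51/14.99) = 0.54

α = 0.54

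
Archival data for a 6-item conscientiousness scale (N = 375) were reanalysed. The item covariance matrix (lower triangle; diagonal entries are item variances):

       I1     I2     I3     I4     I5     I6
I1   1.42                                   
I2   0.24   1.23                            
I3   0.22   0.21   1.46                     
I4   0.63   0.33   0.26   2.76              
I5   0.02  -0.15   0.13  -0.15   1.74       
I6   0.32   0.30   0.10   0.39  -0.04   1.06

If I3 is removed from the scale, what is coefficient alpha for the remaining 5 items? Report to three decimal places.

Remaining items: I1, I2, I4, I5, I6 (k = 5).
Σσᵢ² = 1.42 + 1.23 + 2.76 + 1.74 + 1.06 = 8.21
Var(T) = 8.21 + 2 × 1.89 = 11.99
α (item deleted) = (5/4)·(1 − 8.21/11.99) = 0.394

coefficient alpha = 0.394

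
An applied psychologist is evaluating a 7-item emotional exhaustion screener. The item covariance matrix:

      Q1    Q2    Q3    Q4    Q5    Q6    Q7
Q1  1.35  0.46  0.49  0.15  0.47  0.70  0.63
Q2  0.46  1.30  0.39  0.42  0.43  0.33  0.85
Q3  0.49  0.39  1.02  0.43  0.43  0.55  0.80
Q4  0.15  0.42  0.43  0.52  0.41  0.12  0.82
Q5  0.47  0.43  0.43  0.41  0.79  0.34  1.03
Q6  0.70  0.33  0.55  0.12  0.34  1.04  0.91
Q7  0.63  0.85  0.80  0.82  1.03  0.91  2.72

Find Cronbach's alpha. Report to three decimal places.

Σσᵢ² = 1.35 + 1.30 + 1.02 + 0.52 + 0.79 + 1.04 + 2.72 = 8.74
Sum of the distinct covariances = 11.16
σ²_T = 8.74 + 2 × 11.16 = 31.06
α = (k/(k−1))·(1 − Σσᵢ²/σ²_T) = (7/6)·(1 − 8.74/31.06) = 0.838

α = 0.838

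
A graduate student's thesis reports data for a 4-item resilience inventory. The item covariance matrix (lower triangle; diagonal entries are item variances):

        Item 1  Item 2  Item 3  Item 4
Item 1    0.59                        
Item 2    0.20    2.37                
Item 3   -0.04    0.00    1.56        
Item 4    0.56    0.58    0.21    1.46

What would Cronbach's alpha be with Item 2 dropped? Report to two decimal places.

Remaining items: Item 1, Item 3, Item 4 (k = 3).
ΣVar(i) = 0.59 + 1.56 + 1.46 = 3.61
total variance = 3.61 + 2 × 0.73 = 5.07
α (item deleted) = (3/2)·(1 − 3.61/5.07) = 0.43

α = 0.43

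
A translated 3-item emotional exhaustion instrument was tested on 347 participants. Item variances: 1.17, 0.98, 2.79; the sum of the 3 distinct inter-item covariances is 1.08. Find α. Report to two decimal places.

ΣVar(i) = 1.17 + 0.98 + 2.79 = 4.94
Sum of distinct covariances = 1.08
total variance = ΣVar(i) + 2·Σcov = 4.94 + 2 × 1.08 = 7.10
α = (3/2)·(1 − 4.94/7.10) = 0.46

α = 0.46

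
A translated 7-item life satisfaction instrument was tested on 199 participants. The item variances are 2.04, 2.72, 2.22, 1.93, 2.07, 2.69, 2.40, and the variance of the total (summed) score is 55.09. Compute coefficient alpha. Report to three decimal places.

Σσᵢ² = 2.04 + 2.72 + 2.22 + 1.93 + 2.07 + 2.69 + 2.40 = 16.07
α = (k/(k−1))·(1 − Σσᵢ²/σ²_T) = (7/6)·(1 − 16.07/55.09) = 0.826

coefficient alpha = 0.826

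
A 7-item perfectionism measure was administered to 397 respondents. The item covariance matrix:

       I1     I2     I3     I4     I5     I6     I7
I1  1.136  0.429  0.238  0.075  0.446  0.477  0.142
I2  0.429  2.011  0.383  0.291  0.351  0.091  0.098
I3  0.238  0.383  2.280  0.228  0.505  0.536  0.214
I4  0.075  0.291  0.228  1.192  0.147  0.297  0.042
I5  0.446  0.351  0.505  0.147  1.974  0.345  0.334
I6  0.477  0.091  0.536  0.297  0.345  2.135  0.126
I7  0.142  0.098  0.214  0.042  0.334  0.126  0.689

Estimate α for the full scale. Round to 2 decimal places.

sum of item variances = 1.136 + 2.011 + 2.280 + 1.192 + 1.974 + 2.135 + 0.689 = 11.417
Sum of the distinct covariances = 5.795
σ²_total = 11.417 + 2 × 5.795 = 23.007
α = (k/(k−1))·(1 − sum of item variances/σ²_total) = (7/6)·(1 − 11.417/23.007) = 0.59

α = 0.59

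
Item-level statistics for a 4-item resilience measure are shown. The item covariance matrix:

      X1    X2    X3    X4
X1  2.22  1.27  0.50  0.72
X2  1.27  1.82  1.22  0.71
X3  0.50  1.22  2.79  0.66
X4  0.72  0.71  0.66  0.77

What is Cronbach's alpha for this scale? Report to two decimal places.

Σσ²ᵢ = 2.22 + 1.82 + 2.79 + 0.77 = 7.60
Σ_{i<j} σ_ij = 5.08
σ²_T = 7.60 + 2 × 5.08 = 17.76
α = (k/(k−1))·(1 − Σσ²ᵢ/σ²_T) = (4/3)·(1 − 7.60/17.76) = 0.76

Cronbach's alpha = 0.76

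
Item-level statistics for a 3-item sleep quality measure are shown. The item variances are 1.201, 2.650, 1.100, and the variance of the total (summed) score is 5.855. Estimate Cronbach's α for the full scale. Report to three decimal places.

α = 0.232

Σσ²ᵢ = 1.201 + 2.650 + 1.100 = 4.951
α = (k/(k−1))·(1 − Σσ²ᵢ/Var(T)) = (3/2)·(1 − 4.951/5.855) = 0.232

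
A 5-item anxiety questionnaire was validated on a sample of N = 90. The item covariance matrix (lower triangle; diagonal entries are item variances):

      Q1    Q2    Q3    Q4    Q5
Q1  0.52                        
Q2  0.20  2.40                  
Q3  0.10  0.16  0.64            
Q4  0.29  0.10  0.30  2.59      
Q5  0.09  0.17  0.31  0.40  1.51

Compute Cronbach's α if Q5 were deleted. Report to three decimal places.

α = 0.363

Remaining items: Q1, Q2, Q3, Q4 (k = 4).
sum of item variances = 0.52 + 2.40 + 0.64 + 2.59 = 6.15
σ²_T = 6.15 + 2 × 1.15 = 8.45
α (item deleted) = (4/3)·(1 − 6.15/8.45) = 0.363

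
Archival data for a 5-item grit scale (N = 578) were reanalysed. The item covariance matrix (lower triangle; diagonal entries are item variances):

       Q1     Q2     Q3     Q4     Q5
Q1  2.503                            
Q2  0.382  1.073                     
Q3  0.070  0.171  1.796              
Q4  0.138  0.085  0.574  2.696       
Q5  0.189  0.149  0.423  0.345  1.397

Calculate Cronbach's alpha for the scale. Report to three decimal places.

Σσᵢ² = 2.503 + 1.073 + 1.796 + 2.696 + 1.397 = 9.465
Σ_{i<j} σ_ij = 2.526
total variance = 9.465 + 2 × 2.526 = 14.517
α = (k/(k−1))·(1 − Σσᵢ²/total variance) = (5/4)·(1 − 9.465/14.517) = 0.435

Cronbach's alpha = 0.435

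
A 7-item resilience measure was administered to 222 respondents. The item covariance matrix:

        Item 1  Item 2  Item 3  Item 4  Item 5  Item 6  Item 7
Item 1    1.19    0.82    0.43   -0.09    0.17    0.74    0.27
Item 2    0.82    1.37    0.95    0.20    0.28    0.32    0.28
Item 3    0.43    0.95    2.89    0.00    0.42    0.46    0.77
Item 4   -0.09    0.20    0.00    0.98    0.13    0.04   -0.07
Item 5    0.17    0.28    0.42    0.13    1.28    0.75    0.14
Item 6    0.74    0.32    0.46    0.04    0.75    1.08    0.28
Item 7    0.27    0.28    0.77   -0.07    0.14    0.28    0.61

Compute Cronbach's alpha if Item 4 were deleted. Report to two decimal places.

Remaining items: Item 1, Item 2, Item 3, Item 5, Item 6, Item 7 (k = 6).
ΣVar(i) = 1.19 + 1.37 + 2.89 + 1.28 + 1.08 + 0.61 = 8.42
total variance = 8.42 + 2 × 7.08 = 22.58
α (item deleted) = (6/5)·(1 − 8.42/22.58) = 0.75

α = 0.75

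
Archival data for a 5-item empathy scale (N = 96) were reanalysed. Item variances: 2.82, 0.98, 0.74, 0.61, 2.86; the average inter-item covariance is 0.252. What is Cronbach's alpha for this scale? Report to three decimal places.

sum of item variances = 2.82 + 0.98 + 0.74 + 0.61 + 2.86 = 8.01
Sum of the 10 distinct covariances = 10 × 0.252 = 2.520
Var(T) = sum of item variances + 2·Σcov = 8.01 + 2 × 2.520 = 13.050
α = (5/4)·(1 − 8.01/13.050) = 0.483

Cronbach's alpha = 0.483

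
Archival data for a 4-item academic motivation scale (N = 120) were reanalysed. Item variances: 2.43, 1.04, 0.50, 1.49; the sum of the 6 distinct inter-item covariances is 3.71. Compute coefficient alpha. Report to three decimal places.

Σσᵢ² = 2.43 + 1.04 + 0.50 + 1.49 = 5.46
Sum of distinct covariances = 3.71
σ²_total = Σσᵢ² + 2·Σcov = 5.46 + 2 × 3.71 = 12.88
α = (4/3)·(1 − 5.46/12.88) = 0.768

coefficient alpha = 0.768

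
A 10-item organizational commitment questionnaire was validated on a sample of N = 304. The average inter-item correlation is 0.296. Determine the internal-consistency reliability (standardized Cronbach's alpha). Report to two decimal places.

standardized Cronbach's alpha = 0.81

Standardized α = k·r̄ / (1 + (k−1)·r̄) = 10 × 0.296 / (1 + 9 × 0.296)
  = 2.9600 / 3.6640 = 0.81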